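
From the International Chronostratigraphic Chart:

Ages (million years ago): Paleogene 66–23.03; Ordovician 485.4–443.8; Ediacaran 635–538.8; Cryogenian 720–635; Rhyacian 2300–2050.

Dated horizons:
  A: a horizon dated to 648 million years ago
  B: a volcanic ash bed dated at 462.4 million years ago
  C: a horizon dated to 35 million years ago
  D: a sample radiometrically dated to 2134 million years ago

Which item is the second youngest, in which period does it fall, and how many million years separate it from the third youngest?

Smaller Ma means younger, so youngest first: C 35 < B 462.4 < A 648 < D 2134.
Counting 2 along gives B (462.4 Ma); the excerpt puts that inside the Ordovician, 485.4–443.8 Ma.
Next in line is A (648 Ma), and 648 − 462.4 = 185.6 Myr.

B, in the Ordovician; 185.6 million years to A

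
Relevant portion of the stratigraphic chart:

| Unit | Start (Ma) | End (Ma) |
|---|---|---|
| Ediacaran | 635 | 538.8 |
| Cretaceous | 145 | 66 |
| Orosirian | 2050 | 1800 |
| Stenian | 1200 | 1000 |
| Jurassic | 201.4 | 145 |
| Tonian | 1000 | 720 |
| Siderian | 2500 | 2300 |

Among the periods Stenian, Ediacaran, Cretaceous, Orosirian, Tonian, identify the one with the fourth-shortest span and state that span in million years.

Orosirian, 250 million years

Start − end for each: Stenian 1200 − 1000 = 200; Ediacaran 635 − 538.8 = 96.2; Cretaceous 145 − 66 = 79; Orosirian 2050 − 1800 = 250; Tonian 1000 − 720 = 280.
Ranking these from shortest: Cretaceous < Ediacaran < Stenian < Orosirian < Tonian.
Position 4 in that ranking is Orosirian, which lasted 250 Myr.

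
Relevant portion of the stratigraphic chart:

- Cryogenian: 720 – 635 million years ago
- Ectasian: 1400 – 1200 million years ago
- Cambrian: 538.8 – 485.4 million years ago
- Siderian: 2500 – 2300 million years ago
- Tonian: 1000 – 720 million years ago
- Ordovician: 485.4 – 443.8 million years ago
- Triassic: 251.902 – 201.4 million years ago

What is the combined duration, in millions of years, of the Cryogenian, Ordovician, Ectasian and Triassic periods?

377.102 million years

Duration is start − end for each: (720 − 635) + (485.4 − 443.8) + (1400 − 1200) + (251.902 − 201.4).
That is 85 + 41.6 + 200 + 50.502, which totals 377.102 million years.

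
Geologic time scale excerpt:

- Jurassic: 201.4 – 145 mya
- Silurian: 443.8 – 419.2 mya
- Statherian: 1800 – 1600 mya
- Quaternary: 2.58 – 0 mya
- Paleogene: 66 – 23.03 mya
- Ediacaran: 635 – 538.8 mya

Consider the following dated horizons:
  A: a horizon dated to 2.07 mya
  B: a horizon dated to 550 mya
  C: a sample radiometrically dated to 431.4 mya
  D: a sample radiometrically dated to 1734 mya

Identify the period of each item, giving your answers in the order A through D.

A — Quaternary; B — Ediacaran; C — Silurian; D — Statherian

A: 2.07 Ma lies in 2.58–0 Ma, so Quaternary.
B: 550 Ma lies in 635–538.8 Ma, so Ediacaran.
C: 431.4 Ma lies in 443.8–419.2 Ma, so Silurian.
D: 1734 Ma lies in 1800–1600 Ma, so Statherian.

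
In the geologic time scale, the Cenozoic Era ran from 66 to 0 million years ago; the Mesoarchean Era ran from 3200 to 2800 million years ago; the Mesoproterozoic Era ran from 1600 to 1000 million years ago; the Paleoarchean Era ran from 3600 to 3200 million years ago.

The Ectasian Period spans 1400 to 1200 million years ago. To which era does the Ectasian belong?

Mesoproterozoic

The Ectasian (1400–1200 Ma) lies entirely within 1600–1000 Ma, the Mesoproterozoic Era.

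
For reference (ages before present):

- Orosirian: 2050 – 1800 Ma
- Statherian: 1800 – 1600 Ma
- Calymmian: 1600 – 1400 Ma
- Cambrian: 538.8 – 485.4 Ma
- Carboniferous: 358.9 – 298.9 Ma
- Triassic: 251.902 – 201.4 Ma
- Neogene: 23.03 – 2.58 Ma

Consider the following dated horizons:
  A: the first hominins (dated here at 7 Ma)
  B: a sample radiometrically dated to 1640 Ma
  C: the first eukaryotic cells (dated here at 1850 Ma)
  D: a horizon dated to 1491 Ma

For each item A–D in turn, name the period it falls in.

A: 7 Ma lies in 23.03–2.58 Ma, so Neogene.
B: 1640 Ma lies in 1800–1600 Ma, so Statherian.
C: 1850 Ma lies in 2050–1800 Ma, so Orosirian.
D: 1491 Ma lies in 1600–1400 Ma, so Calymmian.

A — Neogene; B — Statherian; C — Orosirian; D — Calymmian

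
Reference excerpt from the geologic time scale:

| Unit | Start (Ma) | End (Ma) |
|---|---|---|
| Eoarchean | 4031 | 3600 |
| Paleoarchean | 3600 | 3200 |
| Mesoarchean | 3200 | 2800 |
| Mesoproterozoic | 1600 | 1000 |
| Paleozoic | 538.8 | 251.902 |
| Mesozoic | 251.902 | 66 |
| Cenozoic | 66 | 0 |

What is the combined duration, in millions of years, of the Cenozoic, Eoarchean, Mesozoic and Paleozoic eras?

Duration is start − end for each: (66 − 0) + (4031 − 3600) + (251.902 − 66) + (538.8 − 251.902).
That is 66 + 431 + 185.902 + 286.898, which totals 969.8 million years.

969.8 million years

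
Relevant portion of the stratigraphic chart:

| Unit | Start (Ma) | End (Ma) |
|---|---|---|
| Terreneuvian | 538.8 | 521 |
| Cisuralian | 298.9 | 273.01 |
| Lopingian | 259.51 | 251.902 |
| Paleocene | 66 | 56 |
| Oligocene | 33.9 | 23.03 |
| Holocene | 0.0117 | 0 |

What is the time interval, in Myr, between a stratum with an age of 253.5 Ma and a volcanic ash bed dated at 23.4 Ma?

253.5 − 23.4 = 230.1 million years.

230.1 million years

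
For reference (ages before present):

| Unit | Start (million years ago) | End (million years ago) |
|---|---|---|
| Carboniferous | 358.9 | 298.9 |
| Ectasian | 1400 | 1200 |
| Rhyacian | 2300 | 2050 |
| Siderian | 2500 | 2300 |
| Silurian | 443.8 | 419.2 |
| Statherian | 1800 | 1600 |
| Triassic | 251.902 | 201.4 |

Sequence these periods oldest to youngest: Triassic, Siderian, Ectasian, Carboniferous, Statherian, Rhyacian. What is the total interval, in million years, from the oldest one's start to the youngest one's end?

Siderian → Rhyacian → Statherian → Ectasian → Carboniferous → Triassic; total span 2298.6 Myr

Start ages (Ma): Siderian 2500, Rhyacian 2300, Statherian 1800, Ectasian 1400, Carboniferous 358.9, Triassic 251.902.
Ordered oldest to youngest: Siderian, Rhyacian, Statherian, Ectasian, Carboniferous, Triassic.
Span = 2500 − 201.4 = 2298.6 Myr.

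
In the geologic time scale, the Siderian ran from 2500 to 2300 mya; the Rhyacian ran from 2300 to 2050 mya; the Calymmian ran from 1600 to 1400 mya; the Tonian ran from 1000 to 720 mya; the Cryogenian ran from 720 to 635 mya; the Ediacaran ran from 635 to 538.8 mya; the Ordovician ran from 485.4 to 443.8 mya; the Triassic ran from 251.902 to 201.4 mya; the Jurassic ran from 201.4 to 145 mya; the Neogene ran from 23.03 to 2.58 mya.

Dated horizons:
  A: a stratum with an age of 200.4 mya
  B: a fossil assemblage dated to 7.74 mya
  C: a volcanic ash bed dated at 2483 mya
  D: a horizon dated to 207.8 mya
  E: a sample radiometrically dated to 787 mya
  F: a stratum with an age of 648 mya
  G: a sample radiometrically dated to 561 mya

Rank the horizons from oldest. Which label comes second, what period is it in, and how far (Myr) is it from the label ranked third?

E, in the Tonian; 139 million years to F

Larger Ma means older, so oldest first: C 2483 > E 787 > F 648 > G 561 > D 207.8 > A 200.4 > B 7.74.
Counting 2 along gives E (787 Ma); the excerpt puts that inside the Tonian, 1000–720 Ma.
Next in line is F (648 Ma), and 787 − 648 = 139 Myr.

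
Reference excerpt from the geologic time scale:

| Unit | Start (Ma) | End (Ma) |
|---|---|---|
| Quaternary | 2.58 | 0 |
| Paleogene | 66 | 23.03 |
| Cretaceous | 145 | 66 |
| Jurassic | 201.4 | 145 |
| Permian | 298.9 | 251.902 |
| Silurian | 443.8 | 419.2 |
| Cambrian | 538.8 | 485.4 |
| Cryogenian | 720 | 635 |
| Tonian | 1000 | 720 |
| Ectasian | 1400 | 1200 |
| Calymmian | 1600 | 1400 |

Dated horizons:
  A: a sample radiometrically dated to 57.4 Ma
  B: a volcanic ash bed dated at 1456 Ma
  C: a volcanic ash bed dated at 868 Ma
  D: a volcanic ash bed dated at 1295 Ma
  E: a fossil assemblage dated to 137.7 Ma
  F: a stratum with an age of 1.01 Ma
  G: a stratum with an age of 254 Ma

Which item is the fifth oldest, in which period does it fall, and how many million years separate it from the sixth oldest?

Sorted oldest-first by Ma: B (1456), D (1295), C (868), G (254), E (137.7), A (57.4), F (1.01).
The fifth oldest is E at 137.7 Ma, which lies in 145–66 Ma: the Cretaceous.
The sixth oldest is A at 57.4 Ma; separation = |137.7 − 57.4| = 80.3 Myr.

E, in the Cretaceous; 80.3 million years to A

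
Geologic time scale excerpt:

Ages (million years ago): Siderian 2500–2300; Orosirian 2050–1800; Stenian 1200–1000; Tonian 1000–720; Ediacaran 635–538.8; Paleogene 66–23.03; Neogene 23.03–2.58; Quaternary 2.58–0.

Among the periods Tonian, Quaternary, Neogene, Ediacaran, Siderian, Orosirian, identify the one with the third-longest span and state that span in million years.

Start − end for each: Tonian 1000 − 720 = 280; Quaternary 2.58 − 0 = 2.58; Neogene 23.03 − 2.58 = 20.45; Ediacaran 635 − 538.8 = 96.2; Siderian 2500 − 2300 = 200; Orosirian 2050 − 1800 = 250.
Ranking these from longest: Tonian > Orosirian > Siderian > Ediacaran > Neogene > Quaternary.
Position 3 in that ranking is Siderian, which lasted 200 Myr.

Siderian, 200 million years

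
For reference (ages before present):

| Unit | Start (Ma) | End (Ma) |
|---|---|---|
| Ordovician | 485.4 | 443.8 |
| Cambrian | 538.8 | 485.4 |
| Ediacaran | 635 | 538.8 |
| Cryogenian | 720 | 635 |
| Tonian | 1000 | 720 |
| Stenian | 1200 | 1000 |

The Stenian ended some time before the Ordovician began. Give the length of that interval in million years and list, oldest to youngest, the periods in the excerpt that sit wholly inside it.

514.6 million years; Tonian, Cryogenian, Ediacaran, Cambrian

End of Stenian = 1000 Ma; start of Ordovician = 485.4 Ma.
Gap = 1000 − 485.4 = 514.6 Myr.
Periods wholly inside 1000–485.4 Ma: Tonian (1000–720), Cryogenian (720–635), Ediacaran (635–538.8), Cambrian (538.8–485.4).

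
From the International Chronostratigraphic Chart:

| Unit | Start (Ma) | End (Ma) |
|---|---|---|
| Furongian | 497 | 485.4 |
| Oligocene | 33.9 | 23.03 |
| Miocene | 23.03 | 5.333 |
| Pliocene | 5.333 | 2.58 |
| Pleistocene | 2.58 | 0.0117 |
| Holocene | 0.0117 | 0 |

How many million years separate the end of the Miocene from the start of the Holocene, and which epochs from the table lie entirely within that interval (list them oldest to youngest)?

End of Miocene = 5.333 Ma; start of Holocene = 0.0117 Ma.
Gap = 5.333 − 0.0117 = 5.3213 Myr.
Epochs wholly inside 5.333–0.0117 Ma: Pliocene (5.333–2.58), Pleistocene (2.58–0.0117).

5.3213 million years; Pliocene, Pleistocene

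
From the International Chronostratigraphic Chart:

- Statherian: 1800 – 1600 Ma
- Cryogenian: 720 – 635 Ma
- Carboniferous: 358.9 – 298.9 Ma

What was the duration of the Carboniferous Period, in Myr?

60 million years

358.9 − 298.9 = 60 million years.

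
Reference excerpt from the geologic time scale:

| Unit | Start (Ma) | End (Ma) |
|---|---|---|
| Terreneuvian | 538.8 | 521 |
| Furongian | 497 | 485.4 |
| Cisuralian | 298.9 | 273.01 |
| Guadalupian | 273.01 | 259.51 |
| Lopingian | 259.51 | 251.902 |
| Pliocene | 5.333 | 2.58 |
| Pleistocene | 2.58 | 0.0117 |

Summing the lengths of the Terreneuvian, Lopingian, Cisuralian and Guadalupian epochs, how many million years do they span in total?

64.798 million years

Each duration: Terreneuvian = 17.8; Lopingian = 7.608; Cisuralian = 25.89; Guadalupian = 13.5.
Sum: 17.8 + 7.608 + 25.89 + 13.5 = 64.798 Myr.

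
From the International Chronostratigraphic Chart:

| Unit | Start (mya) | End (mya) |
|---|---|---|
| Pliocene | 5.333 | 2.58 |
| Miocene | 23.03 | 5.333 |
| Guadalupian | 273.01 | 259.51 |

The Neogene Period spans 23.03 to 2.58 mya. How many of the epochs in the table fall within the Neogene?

2

Epochs inside 23.03–2.58 Ma: Miocene, Pliocene — 2 in total.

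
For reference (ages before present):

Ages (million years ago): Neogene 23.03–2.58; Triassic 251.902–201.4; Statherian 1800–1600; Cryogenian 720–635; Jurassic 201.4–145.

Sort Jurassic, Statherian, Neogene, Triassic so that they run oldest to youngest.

Read off each span (Ma): Jurassic 201.4–145; Statherian 1800–1600; Neogene 23.03–2.58; Triassic 251.902–201.4.
Larger Ma is older, so oldest→youngest is Statherian, Triassic, Jurassic, Neogene.

Statherian, then Triassic, then Jurassic, then Neogene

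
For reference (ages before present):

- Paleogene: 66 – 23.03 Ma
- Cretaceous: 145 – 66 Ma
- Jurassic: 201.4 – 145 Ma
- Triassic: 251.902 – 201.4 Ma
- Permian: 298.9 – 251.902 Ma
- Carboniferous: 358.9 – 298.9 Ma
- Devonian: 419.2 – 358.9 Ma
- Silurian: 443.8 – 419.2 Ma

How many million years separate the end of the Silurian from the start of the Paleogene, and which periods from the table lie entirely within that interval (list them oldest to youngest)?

The Silurian closes at 419.2 Ma and the Paleogene opens at 66 Ma, so the interval is 419.2 − 66 = 353.2 Myr.
A period fits inside if it starts at or after 419.2 Ma and ends at or before 66 Ma; oldest first that gives Devonian, Carboniferous, Permian, Triassic, Jurassic, Cretaceous.

353.2 million years; Devonian, Carboniferous, Permian, Triassic, Jurassic, Cretaceous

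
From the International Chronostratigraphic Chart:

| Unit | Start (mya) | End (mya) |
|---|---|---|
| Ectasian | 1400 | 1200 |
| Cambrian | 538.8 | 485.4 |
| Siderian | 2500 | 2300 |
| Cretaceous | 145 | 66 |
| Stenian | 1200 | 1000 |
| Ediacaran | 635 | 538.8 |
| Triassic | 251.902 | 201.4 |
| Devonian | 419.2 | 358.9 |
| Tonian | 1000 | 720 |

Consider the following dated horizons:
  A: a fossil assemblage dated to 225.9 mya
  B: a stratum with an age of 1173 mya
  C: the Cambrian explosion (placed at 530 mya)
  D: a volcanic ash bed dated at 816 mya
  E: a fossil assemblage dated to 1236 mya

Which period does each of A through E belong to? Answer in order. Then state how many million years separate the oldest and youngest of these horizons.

Match each age against the start–end ranges in the excerpt: A = 225.9 Ma → Triassic (251.902–201.4); B = 1173 Ma → Stenian (1200–1000); C = 530 Ma → Cambrian (538.8–485.4); D = 816 Ma → Tonian (1000–720); E = 1236 Ma → Ectasian (1400–1200).
The largest age is 1236 Ma and the smallest is 225.9 Ma; their difference is 1010.1 Myr.

A — Triassic; B — Stenian; C — Cambrian; D — Tonian; E — Ectasian; span 1010.1 million years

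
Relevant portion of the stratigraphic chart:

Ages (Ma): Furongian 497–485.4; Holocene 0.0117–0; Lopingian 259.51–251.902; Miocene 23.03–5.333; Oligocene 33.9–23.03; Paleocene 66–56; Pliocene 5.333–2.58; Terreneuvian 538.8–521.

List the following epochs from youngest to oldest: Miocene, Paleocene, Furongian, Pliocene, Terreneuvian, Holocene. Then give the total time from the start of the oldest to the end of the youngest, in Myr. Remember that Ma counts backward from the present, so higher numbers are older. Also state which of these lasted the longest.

From the excerpt: Miocene 23.03–5.333; Paleocene 66–56; Furongian 497–485.4; Pliocene 5.333–2.58; Terreneuvian 538.8–521; Holocene 0.0117–0 (Ma).
Larger Ma is earlier, so the oldest is Terreneuvian and the youngest is Holocene; youngest to oldest: Holocene, Pliocene, Miocene, Paleocene, Furongian, Terreneuvian.
Oldest start 538.8 minus youngest end 0 gives 538.8 Myr overall.
Individual lengths (start − end): Terreneuvian 17.8; Holocene 0.0117; Paleocene 10; Miocene 17.697; Pliocene 2.753; Furongian 11.6. The largest is Terreneuvian at 17.8 Myr.

Holocene → Pliocene → Miocene → Paleocene → Furongian → Terreneuvian; total span 538.8 Myr; longest is Terreneuvian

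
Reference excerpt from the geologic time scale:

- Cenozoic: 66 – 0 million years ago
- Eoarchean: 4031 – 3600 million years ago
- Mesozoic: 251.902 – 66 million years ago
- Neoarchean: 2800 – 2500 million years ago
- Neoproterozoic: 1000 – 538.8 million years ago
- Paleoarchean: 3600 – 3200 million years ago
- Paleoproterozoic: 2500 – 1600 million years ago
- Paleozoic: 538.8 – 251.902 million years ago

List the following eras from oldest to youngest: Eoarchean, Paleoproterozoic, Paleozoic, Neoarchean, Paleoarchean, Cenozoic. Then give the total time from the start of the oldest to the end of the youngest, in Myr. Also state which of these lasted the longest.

Eoarchean → Paleoarchean → Neoarchean → Paleoproterozoic → Paleozoic → Cenozoic; total span 4031 Myr; longest is Paleoproterozoic

From the excerpt: Eoarchean 4031–3600; Paleoproterozoic 2500–1600; Paleozoic 538.8–251.902; Neoarchean 2800–2500; Paleoarchean 3600–3200; Cenozoic 66–0 (Ma).
Larger Ma is earlier, so the oldest is Eoarchean and the youngest is Cenozoic; oldest to youngest: Eoarchean, Paleoarchean, Neoarchean, Paleoproterozoic, Paleozoic, Cenozoic.
Oldest start 4031 minus youngest end 0 gives 4031 Myr overall.
Individual lengths (start − end): Paleoproterozoic 900; Eoarchean 431; Cenozoic 66; Neoarchean 300; Paleozoic 286.898; Paleoarchean 400. The largest is Paleoproterozoic at 900 Myr.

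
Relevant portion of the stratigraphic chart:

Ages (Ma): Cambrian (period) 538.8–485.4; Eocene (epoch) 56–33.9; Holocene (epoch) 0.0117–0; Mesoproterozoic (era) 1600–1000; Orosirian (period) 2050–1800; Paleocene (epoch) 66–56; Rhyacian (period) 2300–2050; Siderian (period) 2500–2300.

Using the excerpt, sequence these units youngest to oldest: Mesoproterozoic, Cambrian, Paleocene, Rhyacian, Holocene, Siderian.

Holocene, Paleocene, Cambrian, Mesoproterozoic, Rhyacian, Siderian

The oldest of these is Siderian (starts 2500 Ma) and the youngest is Holocene (ends 0 Ma).
In between, by decreasing start age: Rhyacian (2300), Mesoproterozoic (1600), Cambrian (538.8), Paleocene (66).
Listing youngest first means reversing that sequence.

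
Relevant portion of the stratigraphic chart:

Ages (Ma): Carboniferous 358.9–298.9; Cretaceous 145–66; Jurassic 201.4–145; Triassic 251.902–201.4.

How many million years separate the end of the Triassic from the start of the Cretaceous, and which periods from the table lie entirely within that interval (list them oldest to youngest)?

56.4 million years; Jurassic

The Triassic closes at 201.4 Ma and the Cretaceous opens at 145 Ma, so the interval is 201.4 − 145 = 56.4 Myr.
A period fits inside if it starts at or after 201.4 Ma and ends at or before 145 Ma; oldest first that gives Jurassic.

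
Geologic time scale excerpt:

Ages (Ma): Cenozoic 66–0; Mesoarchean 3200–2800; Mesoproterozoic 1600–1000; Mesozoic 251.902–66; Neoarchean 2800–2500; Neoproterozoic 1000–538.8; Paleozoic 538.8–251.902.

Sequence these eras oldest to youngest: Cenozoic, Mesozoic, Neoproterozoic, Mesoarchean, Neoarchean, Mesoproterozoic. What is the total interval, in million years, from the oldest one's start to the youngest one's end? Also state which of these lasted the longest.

From the excerpt: Cenozoic 66–0; Mesozoic 251.902–66; Neoproterozoic 1000–538.8; Mesoarchean 3200–2800; Neoarchean 2800–2500; Mesoproterozoic 1600–1000 (Ma).
Larger Ma is earlier, so the oldest is Mesoarchean and the youngest is Cenozoic; oldest to youngest: Mesoarchean, Neoarchean, Mesoproterozoic, Neoproterozoic, Mesozoic, Cenozoic.
Oldest start 3200 minus youngest end 0 gives 3200 Myr overall.
Individual lengths (start − end): Mesozoic 185.902; Cenozoic 66; Mesoarchean 400; Neoarchean 300; Mesoproterozoic 600; Neoproterozoic 461.2. The largest is Mesoproterozoic at 600 Myr.

Mesoarchean → Neoarchean → Mesoproterozoic → Neoproterozoic → Mesozoic → Cenozoic; total span 3200 Myr; longest is Mesoproterozoic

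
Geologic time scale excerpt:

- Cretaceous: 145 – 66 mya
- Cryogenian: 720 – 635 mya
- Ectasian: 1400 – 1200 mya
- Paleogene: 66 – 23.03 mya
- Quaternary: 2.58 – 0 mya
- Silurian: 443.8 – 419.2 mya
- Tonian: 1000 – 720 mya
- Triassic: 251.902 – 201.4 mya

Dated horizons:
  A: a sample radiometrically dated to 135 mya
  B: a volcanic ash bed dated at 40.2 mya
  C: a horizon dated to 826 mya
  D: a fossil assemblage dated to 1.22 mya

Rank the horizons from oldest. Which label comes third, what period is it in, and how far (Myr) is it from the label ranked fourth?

Sorted oldest-first by Ma: C (826), A (135), B (40.2), D (1.22).
The third oldest is B at 40.2 Ma, which lies in 66–23.03 Ma: the Paleogene.
The fourth oldest is D at 1.22 Ma; separation = |40.2 − 1.22| = 38.98 Myr.

B, in the Paleogene; 38.98 million years to D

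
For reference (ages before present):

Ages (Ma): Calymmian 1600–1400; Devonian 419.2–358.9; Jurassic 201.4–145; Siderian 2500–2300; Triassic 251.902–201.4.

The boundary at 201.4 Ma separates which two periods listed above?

Triassic and Jurassic

The Triassic ends at 201.4 Ma and the Jurassic begins at 201.4 Ma, so they share that boundary.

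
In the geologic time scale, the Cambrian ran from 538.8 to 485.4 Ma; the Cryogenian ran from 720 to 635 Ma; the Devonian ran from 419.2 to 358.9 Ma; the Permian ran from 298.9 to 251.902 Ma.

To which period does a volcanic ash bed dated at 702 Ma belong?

Cryogenian

702 Ma lies between 720 and 635 Ma, so it falls in the Cryogenian.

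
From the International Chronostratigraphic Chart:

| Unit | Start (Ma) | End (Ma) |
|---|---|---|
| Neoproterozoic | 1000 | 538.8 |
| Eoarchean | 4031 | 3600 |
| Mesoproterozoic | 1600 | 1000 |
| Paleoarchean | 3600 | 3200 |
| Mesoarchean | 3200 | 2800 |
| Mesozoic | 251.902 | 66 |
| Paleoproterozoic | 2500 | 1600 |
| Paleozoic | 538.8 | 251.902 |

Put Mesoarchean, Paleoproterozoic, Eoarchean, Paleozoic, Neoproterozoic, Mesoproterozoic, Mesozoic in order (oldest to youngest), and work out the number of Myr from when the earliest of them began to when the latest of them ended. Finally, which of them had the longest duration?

Eoarchean → Mesoarchean → Paleoproterozoic → Mesoproterozoic → Neoproterozoic → Paleozoic → Mesozoic; total span 3965 Myr; longest is Paleoproterozoic

From the excerpt: Mesoarchean 3200–2800; Paleoproterozoic 2500–1600; Eoarchean 4031–3600; Paleozoic 538.8–251.902; Neoproterozoic 1000–538.8; Mesoproterozoic 1600–1000; Mesozoic 251.902–66 (Ma).
Larger Ma is earlier, so the oldest is Eoarchean and the youngest is Mesozoic; oldest to youngest: Eoarchean, Mesoarchean, Paleoproterozoic, Mesoproterozoic, Neoproterozoic, Paleozoic, Mesozoic.
Oldest start 4031 minus youngest end 66 gives 3965 Myr overall.
Individual lengths (start − end): Neoproterozoic 461.2; Mesozoic 185.902; Paleoproterozoic 900; Mesoproterozoic 600; Paleozoic 286.898; Mesoarchean 400; Eoarchean 431. The largest is Paleoproterozoic at 900 Myr.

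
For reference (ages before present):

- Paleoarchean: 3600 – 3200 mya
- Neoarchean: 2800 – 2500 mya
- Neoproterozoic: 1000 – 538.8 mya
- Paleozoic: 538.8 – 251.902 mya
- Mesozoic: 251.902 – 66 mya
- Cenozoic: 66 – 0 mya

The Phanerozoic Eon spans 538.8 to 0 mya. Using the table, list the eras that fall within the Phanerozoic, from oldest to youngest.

Eras with both bounds inside 538.8–0 Ma: Paleozoic (538.8–251.902), Mesozoic (251.902–66), Cenozoic (66–0).

Paleozoic, Mesozoic, Cenozoic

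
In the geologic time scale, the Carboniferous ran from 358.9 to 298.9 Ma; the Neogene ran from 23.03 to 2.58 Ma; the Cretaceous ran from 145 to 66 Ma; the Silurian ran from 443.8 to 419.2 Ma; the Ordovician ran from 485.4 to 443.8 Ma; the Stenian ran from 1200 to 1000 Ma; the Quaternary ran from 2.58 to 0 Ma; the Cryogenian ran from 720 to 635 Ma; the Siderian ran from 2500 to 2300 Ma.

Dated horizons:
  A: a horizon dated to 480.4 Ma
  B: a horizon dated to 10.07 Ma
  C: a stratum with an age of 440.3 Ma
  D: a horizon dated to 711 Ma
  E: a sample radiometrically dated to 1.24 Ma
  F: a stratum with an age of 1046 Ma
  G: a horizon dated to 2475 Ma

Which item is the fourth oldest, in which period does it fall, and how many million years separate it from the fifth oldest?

Sorted oldest-first by Ma: G (2475), F (1046), D (711), A (480.4), C (440.3), B (10.07), E (1.24).
The fourth oldest is A at 480.4 Ma, which lies in 485.4–443.8 Ma: the Ordovician.
The fifth oldest is C at 440.3 Ma; separation = |480.4 − 440.3| = 40.1 Myr.

A, in the Ordovician; 40.1 million years to C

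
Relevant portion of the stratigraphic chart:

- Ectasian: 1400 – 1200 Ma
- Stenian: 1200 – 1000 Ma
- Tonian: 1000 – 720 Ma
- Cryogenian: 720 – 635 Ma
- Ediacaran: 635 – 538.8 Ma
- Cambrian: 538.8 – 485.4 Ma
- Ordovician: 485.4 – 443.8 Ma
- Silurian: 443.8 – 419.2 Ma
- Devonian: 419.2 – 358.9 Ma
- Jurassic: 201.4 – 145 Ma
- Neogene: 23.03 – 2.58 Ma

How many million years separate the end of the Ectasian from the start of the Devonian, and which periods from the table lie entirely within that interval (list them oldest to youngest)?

780.8 million years; Stenian, Tonian, Cryogenian, Ediacaran, Cambrian, Ordovician, Silurian

The Ectasian closes at 1200 Ma and the Devonian opens at 419.2 Ma, so the interval is 1200 − 419.2 = 780.8 Myr.
A period fits inside if it starts at or after 1200 Ma and ends at or before 419.2 Ma; oldest first that gives Stenian, Tonian, Cryogenian, Ediacaran, Cambrian, Ordovician, Silurian.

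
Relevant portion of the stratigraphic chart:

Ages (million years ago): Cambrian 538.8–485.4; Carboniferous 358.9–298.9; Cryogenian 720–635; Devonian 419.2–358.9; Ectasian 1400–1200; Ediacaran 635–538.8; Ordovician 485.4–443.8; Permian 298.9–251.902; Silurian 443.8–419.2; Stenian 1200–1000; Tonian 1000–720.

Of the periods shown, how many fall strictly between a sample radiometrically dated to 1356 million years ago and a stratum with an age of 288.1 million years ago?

9

The older date is 1356 Ma and the younger is 288.1 Ma.
Periods with start < 1356 and end > 288.1 Ma: Stenian (1200–1000), Tonian (1000–720), Cryogenian (720–635), Ediacaran (635–538.8), Cambrian (538.8–485.4), Ordovician (485.4–443.8), Silurian (443.8–419.2), Devonian (419.2–358.9), Carboniferous (358.9–298.9).
That is 9 complete periods.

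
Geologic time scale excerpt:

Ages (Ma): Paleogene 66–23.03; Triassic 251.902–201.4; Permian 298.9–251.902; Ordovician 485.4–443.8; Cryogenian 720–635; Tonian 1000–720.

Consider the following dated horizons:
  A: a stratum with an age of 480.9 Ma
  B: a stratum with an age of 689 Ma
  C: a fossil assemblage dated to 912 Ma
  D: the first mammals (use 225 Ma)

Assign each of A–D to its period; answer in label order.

A: 480.9 Ma lies in 485.4–443.8 Ma, so Ordovician.
B: 689 Ma lies in 720–635 Ma, so Cryogenian.
C: 912 Ma lies in 1000–720 Ma, so Tonian.
D: 225 Ma lies in 251.902–201.4 Ma, so Triassic.

A — Ordovician; B — Cryogenian; C — Tonian; D — Triassic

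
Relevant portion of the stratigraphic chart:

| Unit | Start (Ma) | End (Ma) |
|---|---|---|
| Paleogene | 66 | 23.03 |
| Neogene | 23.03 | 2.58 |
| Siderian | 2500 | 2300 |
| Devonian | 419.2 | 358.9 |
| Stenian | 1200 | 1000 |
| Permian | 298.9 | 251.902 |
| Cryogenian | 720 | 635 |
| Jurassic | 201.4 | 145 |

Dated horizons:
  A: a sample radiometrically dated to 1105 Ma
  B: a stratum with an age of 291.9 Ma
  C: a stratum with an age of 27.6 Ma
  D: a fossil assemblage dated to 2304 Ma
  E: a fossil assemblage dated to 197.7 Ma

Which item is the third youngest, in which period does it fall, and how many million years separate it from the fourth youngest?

B, in the Permian; 813.1 million years to A

Smaller Ma means younger, so youngest first: C 27.6 < E 197.7 < B 291.9 < A 1105 < D 2304.
Counting 3 along gives B (291.9 Ma); the excerpt puts that inside the Permian, 298.9–251.902 Ma.
Next in line is A (1105 Ma), and 1105 − 291.9 = 813.1 Myr.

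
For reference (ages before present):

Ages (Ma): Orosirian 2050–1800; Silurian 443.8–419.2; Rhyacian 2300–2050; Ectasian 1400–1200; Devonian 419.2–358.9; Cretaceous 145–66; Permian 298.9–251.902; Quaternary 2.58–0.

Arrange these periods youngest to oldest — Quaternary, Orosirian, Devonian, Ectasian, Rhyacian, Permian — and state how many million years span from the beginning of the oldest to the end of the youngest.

Quaternary → Permian → Devonian → Ectasian → Orosirian → Rhyacian; total span 2300 Myr

From the excerpt: Quaternary 2.58–0; Orosirian 2050–1800; Devonian 419.2–358.9; Ectasian 1400–1200; Rhyacian 2300–2050; Permian 298.9–251.902 (Ma).
Larger Ma is earlier, so the oldest is Rhyacian and the youngest is Quaternary; youngest to oldest: Quaternary, Permian, Devonian, Ectasian, Orosirian, Rhyacian.
Oldest start 2300 minus youngest end 0 gives 2300 Myr overall.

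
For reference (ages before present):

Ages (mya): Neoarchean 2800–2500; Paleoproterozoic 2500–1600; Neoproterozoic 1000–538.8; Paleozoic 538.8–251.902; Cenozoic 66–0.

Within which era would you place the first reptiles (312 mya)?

Paleozoic

312 Ma lies between 538.8 and 251.902 Ma, so it falls in the Paleozoic.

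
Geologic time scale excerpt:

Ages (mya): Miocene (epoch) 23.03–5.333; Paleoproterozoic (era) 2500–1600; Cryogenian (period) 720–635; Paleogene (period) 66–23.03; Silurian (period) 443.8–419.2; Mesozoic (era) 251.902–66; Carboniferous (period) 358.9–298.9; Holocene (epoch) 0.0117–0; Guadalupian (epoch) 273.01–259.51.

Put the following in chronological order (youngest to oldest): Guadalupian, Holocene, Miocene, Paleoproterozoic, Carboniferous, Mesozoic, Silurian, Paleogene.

Sorting by start age (ascending Ma, since larger Ma = older): Holocene began 0.0117, Miocene began 23.03, Paleogene began 66, Mesozoic began 251.902, Guadalupian began 273.01, Carboniferous began 358.9, Silurian began 443.8, Paleoproterozoic began 2500.

Holocene, then Miocene, then Paleogene, then Mesozoic, then Guadalupian, then Carboniferous, then Silurian, then Paleoproterozoic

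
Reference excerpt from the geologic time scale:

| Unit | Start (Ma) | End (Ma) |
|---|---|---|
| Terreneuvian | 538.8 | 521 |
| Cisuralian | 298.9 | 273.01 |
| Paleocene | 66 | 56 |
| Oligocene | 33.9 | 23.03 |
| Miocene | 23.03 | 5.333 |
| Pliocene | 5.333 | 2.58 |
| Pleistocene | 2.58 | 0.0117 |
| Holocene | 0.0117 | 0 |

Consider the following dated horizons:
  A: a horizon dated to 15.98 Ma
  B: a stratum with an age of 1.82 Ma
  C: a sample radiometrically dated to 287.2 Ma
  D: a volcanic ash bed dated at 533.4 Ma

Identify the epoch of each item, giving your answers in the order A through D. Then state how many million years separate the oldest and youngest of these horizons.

A — Miocene; B — Pleistocene; C — Cisuralian; D — Terreneuvian; span 531.58 million years

A: 15.98 Ma lies in 23.03–5.333 Ma, so Miocene.
B: 1.82 Ma lies in 2.58–0.0117 Ma, so Pleistocene.
C: 287.2 Ma lies in 298.9–273.01 Ma, so Cisuralian.
D: 533.4 Ma lies in 538.8–521 Ma, so Terreneuvian.
Oldest = 533.4 Ma, youngest = 1.82 Ma → span 531.58 Myr.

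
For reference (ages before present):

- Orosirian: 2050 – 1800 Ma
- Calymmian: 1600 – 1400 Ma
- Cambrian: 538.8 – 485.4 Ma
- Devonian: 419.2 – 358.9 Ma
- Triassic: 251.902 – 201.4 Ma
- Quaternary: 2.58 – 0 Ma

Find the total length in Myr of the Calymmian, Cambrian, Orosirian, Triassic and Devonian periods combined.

Duration is start − end for each: (1600 − 1400) + (538.8 − 485.4) + (2050 − 1800) + (251.902 − 201.4) + (419.2 − 358.9).
That is 200 + 53.4 + 250 + 50.502 + 60.3, which totals 614.202 million years.

614.202 million years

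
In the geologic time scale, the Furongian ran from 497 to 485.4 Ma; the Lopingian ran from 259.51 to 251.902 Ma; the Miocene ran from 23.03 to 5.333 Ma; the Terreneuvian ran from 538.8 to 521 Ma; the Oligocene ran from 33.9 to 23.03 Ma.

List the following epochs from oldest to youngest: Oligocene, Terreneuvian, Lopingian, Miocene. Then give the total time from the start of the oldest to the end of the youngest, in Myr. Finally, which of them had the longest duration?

From the excerpt: Oligocene 33.9–23.03; Terreneuvian 538.8–521; Lopingian 259.51–251.902; Miocene 23.03–5.333 (Ma).
Larger Ma is earlier, so the oldest is Terreneuvian and the youngest is Miocene; oldest to youngest: Terreneuvian, Lopingian, Oligocene, Miocene.
Oldest start 538.8 minus youngest end 5.333 gives 533.467 Myr overall.
Individual lengths (start − end): Miocene 17.697; Oligocene 10.87; Terreneuvian 17.8; Lopingian 7.608. The largest is Terreneuvian at 17.8 Myr.

Terreneuvian, Lopingian, Oligocene, Miocene; total span 533.467 Myr; longest is Terreneuvian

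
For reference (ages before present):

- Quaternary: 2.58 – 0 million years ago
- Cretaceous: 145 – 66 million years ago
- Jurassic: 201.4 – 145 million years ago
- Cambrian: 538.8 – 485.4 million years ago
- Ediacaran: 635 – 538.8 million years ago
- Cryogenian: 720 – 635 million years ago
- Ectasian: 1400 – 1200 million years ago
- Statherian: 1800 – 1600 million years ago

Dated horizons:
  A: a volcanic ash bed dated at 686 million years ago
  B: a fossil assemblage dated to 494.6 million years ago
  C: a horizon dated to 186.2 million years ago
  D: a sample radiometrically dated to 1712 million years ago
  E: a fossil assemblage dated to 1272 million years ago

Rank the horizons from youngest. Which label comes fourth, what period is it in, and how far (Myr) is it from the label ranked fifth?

E, in the Ectasian; 440 million years to D

Smaller Ma means younger, so youngest first: C 186.2 < B 494.6 < A 686 < E 1272 < D 1712.
Counting 4 along gives E (1272 Ma); the excerpt puts that inside the Ectasian, 1400–1200 Ma.
Next in line is D (1712 Ma), and 1712 − 1272 = 440 Myr.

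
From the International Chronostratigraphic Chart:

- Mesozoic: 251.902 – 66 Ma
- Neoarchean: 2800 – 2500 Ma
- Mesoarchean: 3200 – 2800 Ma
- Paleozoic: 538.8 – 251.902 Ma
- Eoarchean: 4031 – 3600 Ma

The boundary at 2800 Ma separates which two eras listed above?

The Mesoarchean ends at 2800 Ma and the Neoarchean begins at 2800 Ma, so they share that boundary.

Mesoarchean and Neoarchean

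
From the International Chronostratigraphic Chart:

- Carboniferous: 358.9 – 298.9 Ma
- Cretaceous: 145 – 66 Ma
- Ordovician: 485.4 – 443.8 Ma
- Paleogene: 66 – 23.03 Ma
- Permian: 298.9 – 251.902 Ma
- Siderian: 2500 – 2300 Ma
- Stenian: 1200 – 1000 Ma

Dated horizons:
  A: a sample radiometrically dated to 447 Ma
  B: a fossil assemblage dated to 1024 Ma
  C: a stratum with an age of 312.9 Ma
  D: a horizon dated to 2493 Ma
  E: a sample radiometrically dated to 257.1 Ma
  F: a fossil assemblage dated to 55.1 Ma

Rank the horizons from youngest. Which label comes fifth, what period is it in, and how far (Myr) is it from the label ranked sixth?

B, in the Stenian; 1469 million years to D

Sorted youngest-first by Ma: F (55.1), E (257.1), C (312.9), A (447), B (1024), D (2493).
The fifth youngest is B at 1024 Ma, which lies in 1200–1000 Ma: the Stenian.
The sixth youngest is D at 2493 Ma; separation = |1024 − 2493| = 1469 Myr.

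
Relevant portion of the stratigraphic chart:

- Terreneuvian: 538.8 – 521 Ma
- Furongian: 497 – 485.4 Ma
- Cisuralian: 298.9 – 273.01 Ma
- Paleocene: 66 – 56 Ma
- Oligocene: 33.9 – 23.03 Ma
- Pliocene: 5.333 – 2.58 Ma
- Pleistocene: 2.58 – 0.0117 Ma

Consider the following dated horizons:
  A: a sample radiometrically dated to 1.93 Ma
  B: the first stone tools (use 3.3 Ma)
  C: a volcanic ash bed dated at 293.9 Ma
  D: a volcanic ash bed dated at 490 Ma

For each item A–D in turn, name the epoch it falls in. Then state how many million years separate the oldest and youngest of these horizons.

A: 1.93 Ma lies in 2.58–0.0117 Ma, so Pleistocene.
B: 3.3 Ma lies in 5.333–2.58 Ma, so Pliocene.
C: 293.9 Ma lies in 298.9–273.01 Ma, so Cisuralian.
D: 490 Ma lies in 497–485.4 Ma, so Furongian.
Oldest = 490 Ma, youngest = 1.93 Ma → span 488.07 Myr.

A — Pleistocene; B — Pliocene; C — Cisuralian; D — Furongian; span 488.07 million years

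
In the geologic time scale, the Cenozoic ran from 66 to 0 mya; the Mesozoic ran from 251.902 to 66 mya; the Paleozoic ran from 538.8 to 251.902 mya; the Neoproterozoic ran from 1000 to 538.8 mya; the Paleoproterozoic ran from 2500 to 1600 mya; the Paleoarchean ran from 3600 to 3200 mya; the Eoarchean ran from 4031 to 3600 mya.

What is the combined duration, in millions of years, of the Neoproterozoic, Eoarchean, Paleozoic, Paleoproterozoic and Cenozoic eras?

2145.098 million years

Each duration: Neoproterozoic = 461.2; Eoarchean = 431; Paleozoic = 286.898; Paleoproterozoic = 900; Cenozoic = 66.
Sum: 461.2 + 431 + 286.898 + 900 + 66 = 2145.098 Myr.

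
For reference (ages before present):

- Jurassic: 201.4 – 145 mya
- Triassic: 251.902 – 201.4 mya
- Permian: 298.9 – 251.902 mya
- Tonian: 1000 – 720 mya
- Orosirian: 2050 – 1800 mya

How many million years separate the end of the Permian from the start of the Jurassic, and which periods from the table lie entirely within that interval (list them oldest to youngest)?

The Permian closes at 251.902 Ma and the Jurassic opens at 201.4 Ma, so the interval is 251.902 − 201.4 = 50.502 Myr.
A period fits inside if it starts at or after 251.902 Ma and ends at or before 201.4 Ma; oldest first that gives Triassic.

50.502 million years; Triassic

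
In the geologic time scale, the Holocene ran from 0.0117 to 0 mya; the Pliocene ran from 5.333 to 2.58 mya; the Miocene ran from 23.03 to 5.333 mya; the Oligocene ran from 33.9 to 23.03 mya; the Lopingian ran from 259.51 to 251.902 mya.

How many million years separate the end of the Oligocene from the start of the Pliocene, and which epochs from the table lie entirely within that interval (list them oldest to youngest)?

17.697 million years; Miocene

End of Oligocene = 23.03 Ma; start of Pliocene = 5.333 Ma.
Gap = 23.03 − 5.333 = 17.697 Myr.
Epochs wholly inside 23.03–5.333 Ma: Miocene (23.03–5.333).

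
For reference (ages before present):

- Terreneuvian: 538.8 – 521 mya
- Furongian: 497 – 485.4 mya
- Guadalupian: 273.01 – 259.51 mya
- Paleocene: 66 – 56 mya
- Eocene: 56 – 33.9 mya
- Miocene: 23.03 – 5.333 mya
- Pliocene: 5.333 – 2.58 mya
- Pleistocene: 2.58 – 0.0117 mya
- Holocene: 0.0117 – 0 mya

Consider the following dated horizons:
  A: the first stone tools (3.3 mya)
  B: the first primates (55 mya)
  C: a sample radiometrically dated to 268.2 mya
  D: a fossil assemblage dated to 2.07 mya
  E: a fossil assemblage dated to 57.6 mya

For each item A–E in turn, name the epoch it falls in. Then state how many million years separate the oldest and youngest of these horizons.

A: 3.3 Ma lies in 5.333–2.58 Ma, so Pliocene.
B: 55 Ma lies in 56–33.9 Ma, so Eocene.
C: 268.2 Ma lies in 273.01–259.51 Ma, so Guadalupian.
D: 2.07 Ma lies in 2.58–0.0117 Ma, so Pleistocene.
E: 57.6 Ma lies in 66–56 Ma, so Paleocene.
Oldest = 268.2 Ma, youngest = 2.07 Ma → span 266.13 Myr.

A — Pliocene; B — Eocene; C — Guadalupian; D — Pleistocene; E — Paleocene; span 266.13 million years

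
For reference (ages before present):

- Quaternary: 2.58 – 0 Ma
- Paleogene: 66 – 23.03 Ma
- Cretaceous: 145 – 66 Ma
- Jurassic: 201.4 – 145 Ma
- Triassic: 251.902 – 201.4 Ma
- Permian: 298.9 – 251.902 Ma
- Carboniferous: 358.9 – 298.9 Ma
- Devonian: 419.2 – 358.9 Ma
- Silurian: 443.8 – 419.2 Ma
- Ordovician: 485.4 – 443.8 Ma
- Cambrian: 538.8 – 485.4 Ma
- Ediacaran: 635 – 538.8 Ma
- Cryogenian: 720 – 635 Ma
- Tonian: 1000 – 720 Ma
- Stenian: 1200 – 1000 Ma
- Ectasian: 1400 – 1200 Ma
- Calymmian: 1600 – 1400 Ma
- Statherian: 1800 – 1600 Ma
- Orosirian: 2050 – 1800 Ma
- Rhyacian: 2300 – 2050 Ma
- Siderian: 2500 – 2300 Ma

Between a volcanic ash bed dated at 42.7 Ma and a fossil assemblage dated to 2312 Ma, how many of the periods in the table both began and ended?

18

The older date is 2312 Ma and the younger is 42.7 Ma.
Periods with start < 2312 and end > 42.7 Ma: Rhyacian (2300–2050), Orosirian (2050–1800), Statherian (1800–1600), Calymmian (1600–1400), Ectasian (1400–1200), Stenian (1200–1000), Tonian (1000–720), Cryogenian (720–635), Ediacaran (635–538.8), Cambrian (538.8–485.4), Ordovician (485.4–443.8), Silurian (443.8–419.2), Devonian (419.2–358.9), Carboniferous (358.9–298.9), Permian (298.9–251.902), Triassic (251.902–201.4), Jurassic (201.4–145), Cretaceous (145–66).
That is 18 complete periods.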